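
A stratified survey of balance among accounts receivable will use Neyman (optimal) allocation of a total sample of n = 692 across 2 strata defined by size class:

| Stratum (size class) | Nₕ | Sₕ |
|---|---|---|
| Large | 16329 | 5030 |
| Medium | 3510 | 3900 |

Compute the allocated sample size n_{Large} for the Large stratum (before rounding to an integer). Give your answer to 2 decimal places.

Neyman allocation: nₕ = n·NₕSₕ / Σⱼ NⱼSⱼ.
Σ NⱼSⱼ = 16329·5030 + 3510·3900 = 9.582387 × 10^7.
n_{Large} = 692·16329·5030 / (9.582387 × 10^7) = 593.14.

593.14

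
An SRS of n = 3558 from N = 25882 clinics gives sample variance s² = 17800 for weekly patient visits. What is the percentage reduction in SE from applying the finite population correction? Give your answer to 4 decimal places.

f = n/N = 3558/25882 = 0.13747006.
SE_no-fpc = √(s²/n) = 2.2366964; SE_fpc = √((1−f)s²/n) = 2.0772756.
Ratio = √(1−f) = 0.92872490. Reduction = 100·(1 − 0.92872490) = 7.1275%.

7.1275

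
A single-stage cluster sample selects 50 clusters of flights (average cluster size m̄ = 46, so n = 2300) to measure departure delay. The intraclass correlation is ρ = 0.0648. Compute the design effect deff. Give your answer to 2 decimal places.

deff = 1 + (46 − 1)·0.0648 = 1 + 2.916 = 3.916.

3.92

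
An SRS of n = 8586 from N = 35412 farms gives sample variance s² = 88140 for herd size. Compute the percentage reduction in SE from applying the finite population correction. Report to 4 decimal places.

f = n/N = 8586/35412 = 0.24246018.
SE_no-fpc = √(s²/n) = 3.2039895; SE_fpc = √((1−f)s²/n) = 2.7886487.
Ratio = √(1−f) = 0.87036763. Reduction = 100·(1 − 0.87036763) = 12.9632%.

12.9632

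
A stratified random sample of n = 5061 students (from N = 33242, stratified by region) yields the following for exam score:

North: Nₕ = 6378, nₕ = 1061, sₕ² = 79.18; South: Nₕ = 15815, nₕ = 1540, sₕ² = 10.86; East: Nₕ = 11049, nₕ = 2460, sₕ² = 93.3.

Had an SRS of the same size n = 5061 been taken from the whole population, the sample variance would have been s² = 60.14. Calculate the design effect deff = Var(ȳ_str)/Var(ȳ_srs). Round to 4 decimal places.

Var(ȳ_str) = Σ Wₕ²(1−fₕ)sₕ²/nₕ with Wₕ = Nₕ/33242:
  North: (6378/33242)²·(1−1061/6378)·79.18/1061 = 0.0022902189
  South: (15815/33242)²·(1−1540/15815)·10.86/1540 = 0.0014407218
  East: (11049/33242)²·(1−2460/11049)·93.3/2460 = 0.0032571505
  → Var(ȳ_str) = 0.0069880912.
Var(ȳ_srs) = (1 − 5061/33242)·60.14/5061 = 0.01007387.
deff = 0.0069880912 / 0.01007387 = 0.6937.

0.6937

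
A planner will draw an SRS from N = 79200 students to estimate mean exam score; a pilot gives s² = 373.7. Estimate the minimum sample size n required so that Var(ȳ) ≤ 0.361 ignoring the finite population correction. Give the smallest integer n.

Without fpc, n₀ = s²/D = 373.7/0.361 = 1035.1801.
Rounding up, n = 1036.

1036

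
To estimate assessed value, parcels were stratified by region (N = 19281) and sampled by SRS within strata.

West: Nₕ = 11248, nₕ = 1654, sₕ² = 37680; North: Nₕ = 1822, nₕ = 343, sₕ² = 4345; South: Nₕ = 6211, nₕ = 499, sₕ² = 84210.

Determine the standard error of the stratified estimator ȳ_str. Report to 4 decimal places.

Var(ȳ_str) = Σₕ Wₕ²(1 − fₕ)sₕ²/nₕ with Wₕ = Nₕ/N, N = 19281.
West: Wₕ = 0.58337223; term = 0.58337223²·(1 − 0.14704836)·37680/1654 = 6.61289.
North: Wₕ = 0.09449717; term = 0.09449717²·(1 − 0.18825467)·4345/343 = 0.091823343.
South: Wₕ = 0.32213059; term = 0.32213059²·(1 − 0.08034133)·84210/499 = 16.104741.
Sum = 22.809454.
SE = √(22.809454) = 4.7759.

4.7759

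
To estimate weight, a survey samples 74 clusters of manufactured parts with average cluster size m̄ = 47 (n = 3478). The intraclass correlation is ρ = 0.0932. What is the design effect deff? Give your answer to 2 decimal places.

5.29

deff = 1 + (47 − 1)·0.0932 = 1 + 4.2872 = 5.2872.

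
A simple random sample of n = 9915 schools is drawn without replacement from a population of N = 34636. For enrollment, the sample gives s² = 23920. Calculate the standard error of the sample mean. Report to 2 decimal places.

Under SRS without replacement, Var(ȳ) = (1 − f)·s²/n with f = n/N = 9915/34636 = 0.28626285.
Var(ȳ) = (1 − 0.28626285)·23920/9915 = 0.71373715·2.4125063 = 1.7218954.
SE(ȳ) = √(1.7218954) = 1.31.

1.31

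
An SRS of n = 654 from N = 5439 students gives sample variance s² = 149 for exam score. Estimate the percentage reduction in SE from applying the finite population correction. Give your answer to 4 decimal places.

f = n/N = 654/5439 = 0.12024269.
SE_no-fpc = √(s²/n) = 0.4773141; SE_fpc = √((1−f)s²/n) = 0.44769856.
Ratio = √(1−f) = 0.93795379. Reduction = 100·(1 − 0.93795379) = 6.2046%.

6.2046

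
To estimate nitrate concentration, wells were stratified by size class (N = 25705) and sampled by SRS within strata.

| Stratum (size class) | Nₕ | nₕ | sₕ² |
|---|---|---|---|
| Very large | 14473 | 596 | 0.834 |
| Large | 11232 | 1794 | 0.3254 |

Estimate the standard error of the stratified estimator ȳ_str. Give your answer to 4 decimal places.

Var(ȳ_str) = Σₕ Wₕ²(1 − fₕ)sₕ²/nₕ with Wₕ = Nₕ/N, N = 25705.
Very large: Wₕ = 0.56304221; term = 0.56304221²·(1 − 0.04118013)·0.834/596 = 4.2534245 × 10^-4.
Large: Wₕ = 0.43695779; term = 0.43695779²·(1 − 0.15972222)·0.3254/1794 = 2.9100266 × 10^-5.
Sum = 4.5444272 × 10^-4.
SE = √(4.5444272 × 10^-4) = 0.0213.

0.0213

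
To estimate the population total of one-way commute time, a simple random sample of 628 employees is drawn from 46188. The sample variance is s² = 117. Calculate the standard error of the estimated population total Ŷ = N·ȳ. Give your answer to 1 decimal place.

Var(Ŷ) = N²·Var(ȳ) = N²·(1 − n/N)·s²/n.
f = 628/46188 = 0.01359661; Var(ȳ) = 0.98640339·117/628 = 0.18377261.
Var(Ŷ) = 46188² · 0.18377261 = 3.9204787 × 10^8.
SE(Ŷ) = √(3.9204787 × 10^8) = 19800.2.

19800.2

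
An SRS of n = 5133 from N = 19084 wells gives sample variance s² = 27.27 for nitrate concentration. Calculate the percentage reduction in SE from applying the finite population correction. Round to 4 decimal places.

14.4996

f = n/N = 5133/19084 = 0.26896877.
SE_no-fpc = √(s²/n) = 0.072888152; SE_fpc = √((1−f)s²/n) = 0.062319635.
Ratio = √(1−f) = 0.85500364. Reduction = 100·(1 − 0.85500364) = 14.4996%.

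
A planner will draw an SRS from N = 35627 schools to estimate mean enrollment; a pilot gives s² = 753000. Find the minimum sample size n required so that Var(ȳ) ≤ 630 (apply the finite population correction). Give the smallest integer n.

Without fpc, n₀ = s²/D = 753000/630 = 1195.2381.
With fpc, (1 − n/N)·s²/n ≤ D requires n ≥ n₀/(1 + n₀/N) = 1195.2381/(1 + 1195.2381/35627) = 1156.4411.
Rounding up, n = 1157.

1157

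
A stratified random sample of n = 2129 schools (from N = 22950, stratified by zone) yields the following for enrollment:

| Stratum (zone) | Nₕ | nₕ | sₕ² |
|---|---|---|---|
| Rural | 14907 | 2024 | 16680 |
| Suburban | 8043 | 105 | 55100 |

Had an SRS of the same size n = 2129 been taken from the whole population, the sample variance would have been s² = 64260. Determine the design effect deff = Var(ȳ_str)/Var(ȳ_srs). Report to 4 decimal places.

2.4327

Var(ȳ_str) = Σ Wₕ²(1−fₕ)sₕ²/nₕ with Wₕ = Nₕ/22950:
  Rural: (14907/22950)²·(1−2024/14907)·16680/2024 = 3.004882
  Suburban: (8043/22950)²·(1−105/8043)·55100/105 = 63.610101
  → Var(ȳ_str) = 66.614983.
Var(ȳ_srs) = (1 − 2129/22950)·64260/2129 = 27.383185.
deff = 66.614983 / 27.383185 = 2.4327.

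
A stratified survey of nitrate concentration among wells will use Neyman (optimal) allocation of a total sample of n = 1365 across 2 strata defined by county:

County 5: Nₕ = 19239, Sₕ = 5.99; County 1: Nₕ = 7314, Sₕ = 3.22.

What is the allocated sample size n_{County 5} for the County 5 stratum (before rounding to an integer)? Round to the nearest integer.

1133

Neyman allocation: nₕ = n·NₕSₕ / Σⱼ NⱼSⱼ.
Σ NⱼSⱼ = 19239·5.99 + 7314·3.22 = 138792.69.
n_{County 5} = 1365·19239·5.99 / 138792.69 = 1133.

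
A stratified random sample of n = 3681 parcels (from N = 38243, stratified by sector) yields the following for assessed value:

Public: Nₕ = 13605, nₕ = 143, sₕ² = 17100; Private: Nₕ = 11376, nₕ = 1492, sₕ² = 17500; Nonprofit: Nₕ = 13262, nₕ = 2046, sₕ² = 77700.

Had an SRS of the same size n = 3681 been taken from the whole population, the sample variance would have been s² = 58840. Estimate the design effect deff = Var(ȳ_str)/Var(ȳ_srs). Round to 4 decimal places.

Var(ȳ_str) = Σ Wₕ²(1−fₕ)sₕ²/nₕ with Wₕ = Nₕ/38243:
  Public: (13605/38243)²·(1−143/13605)·17100/143 = 14.974913
  Private: (11376/38243)²·(1−1492/11376)·17500/1492 = 0.90175309
  Nonprofit: (13262/38243)²·(1−2046/13262)·77700/2046 = 3.8624112
  → Var(ȳ_str) = 19.739077.
Var(ȳ_srs) = (1 − 3681/38243)·58840/3681 = 14.446205.
deff = 19.739077 / 14.446205 = 1.3664.

1.3664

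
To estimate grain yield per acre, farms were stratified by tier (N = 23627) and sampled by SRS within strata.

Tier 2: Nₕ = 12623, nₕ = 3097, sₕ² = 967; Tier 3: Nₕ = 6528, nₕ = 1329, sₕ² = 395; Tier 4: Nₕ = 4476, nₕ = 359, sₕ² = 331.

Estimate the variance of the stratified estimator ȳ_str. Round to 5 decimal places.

0.11576

Var(ȳ_str) = Σₕ Wₕ²(1 − fₕ)sₕ²/nₕ with Wₕ = Nₕ/N, N = 23627.
Tier 2: Wₕ = 0.53426165; term = 0.53426165²·(1 − 0.24534580)·967/3097 = 0.067257584.
Tier 3: Wₕ = 0.27629407; term = 0.27629407²·(1 − 0.20358456)·395/1329 = 0.018069865.
Tier 4: Wₕ = 0.18944428; term = 0.18944428²·(1 − 0.08020554)·331/359 = 0.030435983.
Sum = 0.11576343.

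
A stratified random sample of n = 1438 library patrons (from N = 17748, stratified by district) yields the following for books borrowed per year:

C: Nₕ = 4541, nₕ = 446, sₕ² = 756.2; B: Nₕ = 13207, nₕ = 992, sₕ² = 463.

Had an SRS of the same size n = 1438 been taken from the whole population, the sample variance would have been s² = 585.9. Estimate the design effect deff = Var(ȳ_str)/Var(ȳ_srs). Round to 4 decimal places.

0.9057

Var(ȳ_str) = Σ Wₕ²(1−fₕ)sₕ²/nₕ with Wₕ = Nₕ/17748:
  C: (4541/17748)²·(1−446/4541)·756.2/446 = 0.10009408
  B: (13207/17748)²·(1−992/13207)·463/992 = 0.23903865
  → Var(ȳ_str) = 0.33913273.
Var(ȳ_srs) = (1 − 1438/17748)·585.9/1438 = 0.37442872.
deff = 0.33913273 / 0.37442872 = 0.9057.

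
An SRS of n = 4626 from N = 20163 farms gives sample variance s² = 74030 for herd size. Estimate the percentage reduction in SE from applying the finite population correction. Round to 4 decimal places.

f = n/N = 4626/20163 = 0.22943014.
SE_no-fpc = √(s²/n) = 4.0003783; SE_fpc = √((1−f)s²/n) = 3.5116164.
Ratio = √(1−f) = 0.87782108. Reduction = 100·(1 − 0.87782108) = 12.2179%.

12.2179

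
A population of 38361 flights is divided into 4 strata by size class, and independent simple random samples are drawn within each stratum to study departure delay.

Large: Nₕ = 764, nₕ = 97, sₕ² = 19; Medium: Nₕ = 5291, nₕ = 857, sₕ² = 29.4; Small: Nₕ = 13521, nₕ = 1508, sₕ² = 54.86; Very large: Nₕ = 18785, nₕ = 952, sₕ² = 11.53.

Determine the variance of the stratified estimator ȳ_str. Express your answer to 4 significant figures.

0.007387

Var(ȳ_str) = Σₕ Wₕ²(1 − fₕ)sₕ²/nₕ with Wₕ = Nₕ/N, N = 38361.
Large: Wₕ = 0.01991606; term = 0.01991606²·(1 − 0.12696335)·19/97 = 6.7829907 × 10^-5.
Medium: Wₕ = 0.13792654; term = 0.13792654²·(1 − 0.16197316)·29.4/857 = 5.4691536 × 10^-4.
Small: Wₕ = 0.35246735; term = 0.35246735²·(1 − 0.11153021)·54.86/1508 = 0.0040154564.
Very large: Wₕ = 0.48969005; term = 0.48969005²·(1 − 0.05067873)·11.53/952 = 0.0027570721.
Sum = 0.0073872738.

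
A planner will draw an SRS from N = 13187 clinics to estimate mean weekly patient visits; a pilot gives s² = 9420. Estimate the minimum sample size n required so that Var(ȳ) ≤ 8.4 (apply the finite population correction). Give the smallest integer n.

1034

Without fpc, n₀ = s²/D = 9420/8.4 = 1121.4286.
With fpc, (1 − n/N)·s²/n ≤ D requires n ≥ n₀/(1 + n₀/N) = 1121.4286/(1 + 1121.4286/13187) = 1033.5362.
Rounding up, n = 1034.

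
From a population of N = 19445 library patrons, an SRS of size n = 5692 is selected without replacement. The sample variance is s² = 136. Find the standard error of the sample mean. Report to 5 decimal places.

0.13000

Under SRS without replacement, Var(ȳ) = (1 − f)·s²/n with f = n/N = 5692/19445 = 0.29272307.
Var(ȳ) = (1 − 0.29272307)·136/5692 = 0.70727693·0.023893183 = 0.016899098.
SE(ȳ) = √(0.016899098) = 0.13000.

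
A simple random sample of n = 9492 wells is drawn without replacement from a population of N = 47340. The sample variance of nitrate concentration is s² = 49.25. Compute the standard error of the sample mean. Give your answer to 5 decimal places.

Under SRS without replacement, Var(ȳ) = (1 − f)·s²/n with f = n/N = 9492/47340 = 0.20050697.
Var(ȳ) = (1 − 0.20050697)·49.25/9492 = 0.79949303·0.0051885799 = 0.0041482334.
SE(ȳ) = √(0.0041482334) = 0.06441.

0.06441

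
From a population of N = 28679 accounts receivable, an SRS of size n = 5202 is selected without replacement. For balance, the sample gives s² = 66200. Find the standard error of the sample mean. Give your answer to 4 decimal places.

3.2276

Under SRS without replacement, Var(ȳ) = (1 − f)·s²/n with f = n/N = 5202/28679 = 0.18138708.
Var(ȳ) = (1 − 0.18138708)·66200/5202 = 0.81861292·12.725875 = 10.417565.
SE(ȳ) = √(10.417565) = 3.2276.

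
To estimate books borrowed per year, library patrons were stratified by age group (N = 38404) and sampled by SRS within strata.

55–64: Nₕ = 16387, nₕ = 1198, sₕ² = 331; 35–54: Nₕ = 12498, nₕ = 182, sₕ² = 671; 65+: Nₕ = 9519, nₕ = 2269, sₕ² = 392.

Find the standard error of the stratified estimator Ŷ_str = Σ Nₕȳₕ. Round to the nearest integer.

25460

Var(Ŷ_str) = Σₕ Nₕ²(1 − fₕ)sₕ²/nₕ.
55–64: 16387²·(1 − 1198/16387)·331/1198 = 6.8770125 × 10^7.
35–54: 12498²·(1 − 182/12498)·671/182 = 5.6749408 × 10^8.
65+: 9519²·(1 − 2269/9519)·392/2269 = 1.1922873 × 10^7.
Sum = 6.4818708 × 10^8.
SE = √(6.4818708 × 10^8) = 25460.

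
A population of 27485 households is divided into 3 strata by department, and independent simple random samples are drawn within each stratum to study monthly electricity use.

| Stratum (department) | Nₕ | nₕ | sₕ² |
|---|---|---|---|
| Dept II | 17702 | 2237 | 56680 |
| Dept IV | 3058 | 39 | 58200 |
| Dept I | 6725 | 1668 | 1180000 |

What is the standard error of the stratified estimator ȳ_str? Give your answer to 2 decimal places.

Var(ȳ_str) = Σₕ Wₕ²(1 − fₕ)sₕ²/nₕ with Wₕ = Nₕ/N, N = 27485.
Dept II: Wₕ = 0.64406040; term = 0.64406040²·(1 − 0.12636990)·56680/2237 = 9.1821553.
Dept IV: Wₕ = 0.11126069; term = 0.11126069²·(1 − 0.01275343)·58200/39 = 18.237592.
Dept I: Wₕ = 0.24467892; term = 0.24467892²·(1 − 0.24802974)·1180000/1668 = 31.847821.
Sum = 59.267568.
SE = √(59.267568) = 7.70.

7.70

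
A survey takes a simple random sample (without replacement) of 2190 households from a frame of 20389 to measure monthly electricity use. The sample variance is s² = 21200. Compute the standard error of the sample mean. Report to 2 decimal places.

Under SRS without replacement, Var(ȳ) = (1 − f)·s²/n with f = n/N = 2190/20389 = 0.10741086.
Var(ȳ) = (1 − 0.10741086)·21200/2190 = 0.89258914·9.6803653 = 8.6405889.
SE(ȳ) = √(8.6405889) = 2.94.

2.94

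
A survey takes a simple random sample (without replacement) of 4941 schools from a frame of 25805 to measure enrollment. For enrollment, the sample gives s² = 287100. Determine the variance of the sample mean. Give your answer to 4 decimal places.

46.9799

Under SRS without replacement, Var(ȳ) = (1 − f)·s²/n with f = n/N = 4941/25805 = 0.19147452.
Var(ȳ) = (1 − 0.19147452)·287100/4941 = 0.80852548·58.105647 = 46.979896.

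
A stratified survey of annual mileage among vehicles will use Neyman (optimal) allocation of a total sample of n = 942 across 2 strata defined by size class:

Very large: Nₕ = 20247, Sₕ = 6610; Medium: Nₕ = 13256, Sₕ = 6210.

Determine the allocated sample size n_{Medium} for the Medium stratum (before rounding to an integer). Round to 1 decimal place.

358.8

Neyman allocation: nₕ = n·NₕSₕ / Σⱼ NⱼSⱼ.
Σ NⱼSⱼ = 20247·6610 + 13256·6210 = 2.1615243 × 10^8.
n_{Medium} = 942·13256·6210 / (2.1615243 × 10^8) = 358.8.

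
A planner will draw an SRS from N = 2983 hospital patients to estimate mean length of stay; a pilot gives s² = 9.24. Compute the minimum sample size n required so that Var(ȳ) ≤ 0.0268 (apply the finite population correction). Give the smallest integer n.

310

Without fpc, n₀ = s²/D = 9.24/0.0268 = 344.7761.
With fpc, (1 − n/N)·s²/n ≤ D requires n ≥ n₀/(1 + n₀/N) = 344.7761/(1 + 344.7761/2983) = 309.0554.
Rounding up, n = 310.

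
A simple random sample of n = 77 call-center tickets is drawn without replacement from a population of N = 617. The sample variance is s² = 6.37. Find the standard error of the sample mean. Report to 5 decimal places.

Under SRS without replacement, Var(ȳ) = (1 − f)·s²/n with f = n/N = 77/617 = 0.12479741.
Var(ȳ) = (1 − 0.12479741)·6.37/77 = 0.87520259·0.082727273 = 0.072403124.
SE(ȳ) = √(0.072403124) = 0.26908.

0.26908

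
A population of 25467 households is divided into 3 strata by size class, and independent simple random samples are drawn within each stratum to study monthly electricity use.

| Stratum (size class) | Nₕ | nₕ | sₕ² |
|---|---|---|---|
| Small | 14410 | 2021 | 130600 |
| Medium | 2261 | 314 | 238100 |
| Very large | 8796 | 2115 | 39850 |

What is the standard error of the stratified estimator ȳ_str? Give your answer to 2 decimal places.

4.96

Var(ȳ_str) = Σₕ Wₕ²(1 − fₕ)sₕ²/nₕ with Wₕ = Nₕ/N, N = 25467.
Small: Wₕ = 0.56583029; term = 0.56583029²·(1 − 0.14024983)·130600/2021 = 17.787771.
Medium: Wₕ = 0.08878156; term = 0.08878156²·(1 − 0.13887660)·238100/314 = 5.1468402.
Very large: Wₕ = 0.34538815; term = 0.34538815²·(1 − 0.24045020)·39850/2115 = 1.7072183.
Sum = 24.64183.
SE = √(24.64183) = 4.96.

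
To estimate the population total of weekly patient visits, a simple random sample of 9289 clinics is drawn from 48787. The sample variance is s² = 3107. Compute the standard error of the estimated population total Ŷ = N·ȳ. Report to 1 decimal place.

25387.8

Var(Ŷ) = N²·Var(ȳ) = N²·(1 − n/N)·s²/n.
f = 9289/48787 = 0.19039908; Var(ȳ) = 0.80960092·3107/9289 = 0.27079665.
Var(Ŷ) = 48787² · 0.27079665 = 6.4454243 × 10^8.
SE(Ŷ) = √(6.4454243 × 10^8) = 25387.8.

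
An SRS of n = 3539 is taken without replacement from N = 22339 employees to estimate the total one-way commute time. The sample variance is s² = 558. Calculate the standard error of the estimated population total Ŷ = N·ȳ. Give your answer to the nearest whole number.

Var(Ŷ) = N²·Var(ȳ) = N²·(1 − n/N)·s²/n.
f = 3539/22339 = 0.15842249; Var(ȳ) = 0.84157751·558/3539 = 0.13269292.
Var(Ŷ) = 22339² · 0.13269292 = 6.621787 × 10^7.
SE(Ŷ) = √(6.621787 × 10^7) = 8137.

8137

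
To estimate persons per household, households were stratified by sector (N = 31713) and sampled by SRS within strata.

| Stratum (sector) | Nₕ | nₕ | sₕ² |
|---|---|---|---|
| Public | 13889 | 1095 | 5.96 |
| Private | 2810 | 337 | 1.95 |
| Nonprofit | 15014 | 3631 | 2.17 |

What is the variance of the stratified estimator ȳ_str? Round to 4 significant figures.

0.001103

Var(ȳ_str) = Σₕ Wₕ²(1 − fₕ)sₕ²/nₕ with Wₕ = Nₕ/N, N = 31713.
Public: Wₕ = 0.43795920; term = 0.43795920²·(1 − 0.07883937)·5.96/1095 = 9.6168936 × 10^-4.
Private: Wₕ = 0.08860720; term = 0.08860720²·(1 − 0.11992883)·1.95/337 = 3.998163 × 10^-5.
Nonprofit: Wₕ = 0.47343361; term = 0.47343361²·(1 − 0.24184095)·2.17/3631 = 1.0155749 × 10^-4.
Sum = 0.0011032285.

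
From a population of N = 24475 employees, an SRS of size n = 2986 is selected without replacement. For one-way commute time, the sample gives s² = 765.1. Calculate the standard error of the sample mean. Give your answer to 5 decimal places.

Under SRS without replacement, Var(ȳ) = (1 − f)·s²/n with f = n/N = 2986/24475 = 0.12200204.
Var(ȳ) = (1 − 0.12200204)·765.1/2986 = 0.87799796·0.25622907 = 0.2249686.
SE(ȳ) = √(0.2249686) = 0.47431.

0.47431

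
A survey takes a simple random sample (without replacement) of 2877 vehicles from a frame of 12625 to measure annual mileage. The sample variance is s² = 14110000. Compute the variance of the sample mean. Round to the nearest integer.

3787

Under SRS without replacement, Var(ȳ) = (1 − f)·s²/n with f = n/N = 2877/12625 = 0.22788119.
Var(ȳ) = (1 − 0.22788119)·14110000/2877 = 0.77211881·4904.4143 = 3786.7906.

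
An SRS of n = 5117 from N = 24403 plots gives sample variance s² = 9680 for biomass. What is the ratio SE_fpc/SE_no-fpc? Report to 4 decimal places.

0.8890

f = n/N = 5117/24403 = 0.20968733.
SE_no-fpc = √(s²/n) = 1.375403; SE_fpc = √((1−f)s²/n) = 1.2227268.
Ratio = √(1−f) = 0.88899531.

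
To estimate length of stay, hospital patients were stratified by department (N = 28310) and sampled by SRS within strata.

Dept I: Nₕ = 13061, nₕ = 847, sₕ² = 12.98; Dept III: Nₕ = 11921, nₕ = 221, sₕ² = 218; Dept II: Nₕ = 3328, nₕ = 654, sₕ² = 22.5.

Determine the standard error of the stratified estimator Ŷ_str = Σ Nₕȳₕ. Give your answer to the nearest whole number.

Var(Ŷ_str) = Σₕ Nₕ²(1 − fₕ)sₕ²/nₕ.
Dept I: 13061²·(1 − 847/13061)·12.98/847 = 2.4447003 × 10^6.
Dept III: 11921²·(1 − 221/11921)·218/221 = 1.3758236 × 10^8.
Dept II: 3328²·(1 − 654/3328)·22.5/654 = 306160.73.
Sum = 1.4033322 × 10^8.
SE = √(1.4033322 × 10^8) = 11846.

11846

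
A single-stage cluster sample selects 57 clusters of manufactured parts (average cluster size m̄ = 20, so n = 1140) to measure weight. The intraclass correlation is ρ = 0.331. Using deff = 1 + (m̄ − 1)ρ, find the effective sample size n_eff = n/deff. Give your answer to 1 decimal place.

deff = 1 + (20 − 1)·0.331 = 1 + 6.289 = 7.289.
n_eff = 1140 / 7.289 = 156.4.

156.4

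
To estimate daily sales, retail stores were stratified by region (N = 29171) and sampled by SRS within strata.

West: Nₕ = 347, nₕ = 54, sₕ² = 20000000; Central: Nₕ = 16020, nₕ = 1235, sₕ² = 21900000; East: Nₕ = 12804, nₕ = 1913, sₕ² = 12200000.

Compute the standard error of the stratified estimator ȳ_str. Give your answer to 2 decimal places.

77.62

Var(ȳ_str) = Σₕ Wₕ²(1 − fₕ)sₕ²/nₕ with Wₕ = Nₕ/N, N = 29171.
West: Wₕ = 0.01189538; term = 0.01189538²·(1 − 0.15561960)·20000000/54 = 44.251775.
Central: Wₕ = 0.54917555; term = 0.54917555²·(1 − 0.07709114)·21900000/1235 = 4935.8092.
East: Wₕ = 0.43892907; term = 0.43892907²·(1 − 0.14940644)·12200000/1913 = 1045.0947.
Sum = 6025.1557.
SE = √(6025.1557) = 77.62.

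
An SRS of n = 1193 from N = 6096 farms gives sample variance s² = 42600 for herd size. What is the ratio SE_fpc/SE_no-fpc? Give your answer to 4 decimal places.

0.8968

f = n/N = 1193/6096 = 0.19570210.
SE_no-fpc = √(s²/n) = 5.9756421; SE_fpc = √((1−f)s²/n) = 5.3591146.
Ratio = √(1−f) = 0.89682657.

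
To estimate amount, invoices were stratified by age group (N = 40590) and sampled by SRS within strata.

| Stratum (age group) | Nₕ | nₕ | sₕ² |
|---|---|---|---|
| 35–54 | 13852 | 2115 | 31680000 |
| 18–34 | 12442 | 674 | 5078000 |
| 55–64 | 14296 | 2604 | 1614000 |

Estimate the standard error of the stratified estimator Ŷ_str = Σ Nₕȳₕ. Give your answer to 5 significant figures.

1.9084 × 10^6

Var(Ŷ_str) = Σₕ Nₕ²(1 − fₕ)sₕ²/nₕ.
35–54: 13852²·(1 − 2115/13852)·31680000/2115 = 2.4352547 × 10^12.
18–34: 12442²·(1 − 674/12442)·5078000/674 = 1.1031274 × 10^12.
55–64: 14296²·(1 − 2604/14296)·1614000/2604 = 1.0360146 × 10^11.
Sum = 3.6419836 × 10^12.
SE = √(3.6419836 × 10^12) = 1.9084 × 10^6.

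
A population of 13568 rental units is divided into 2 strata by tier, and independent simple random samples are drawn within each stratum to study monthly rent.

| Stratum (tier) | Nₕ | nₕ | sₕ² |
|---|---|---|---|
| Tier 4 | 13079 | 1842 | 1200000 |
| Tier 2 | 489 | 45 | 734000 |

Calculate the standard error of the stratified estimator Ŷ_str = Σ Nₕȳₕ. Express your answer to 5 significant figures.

Var(Ŷ_str) = Σₕ Nₕ²(1 − fₕ)sₕ²/nₕ.
Tier 4: 13079²·(1 − 1842/13079)·1200000/1842 = 9.5745096 × 10^10.
Tier 2: 489²·(1 − 45/489)·734000/45 = 3.5414032 × 10^9.
Sum = 9.9286499 × 10^10.
SE = √(9.9286499 × 10^10) = 315100.

315100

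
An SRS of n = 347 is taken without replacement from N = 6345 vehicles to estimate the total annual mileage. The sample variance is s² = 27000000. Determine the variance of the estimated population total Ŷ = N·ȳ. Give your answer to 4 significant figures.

2.961 × 10^12

Var(Ŷ) = N²·Var(ȳ) = N²·(1 − n/N)·s²/n.
f = 347/6345 = 0.05468873; Var(ȳ) = 0.94531127·27000000/347 = 73554.479.
Var(Ŷ) = 6345² · 73554.479 = 2.9612316 × 10^12.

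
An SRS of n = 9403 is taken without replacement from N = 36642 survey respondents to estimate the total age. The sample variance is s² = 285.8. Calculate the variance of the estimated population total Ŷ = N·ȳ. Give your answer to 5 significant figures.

3.0337 × 10^7

Var(Ŷ) = N²·Var(ȳ) = N²·(1 − n/N)·s²/n.
f = 9403/36642 = 0.25661809; Var(ȳ) = 0.74338191·285.8/9403 = 0.022594762.
Var(Ŷ) = 36642² · 0.022594762 = 3.0336545 × 10^7.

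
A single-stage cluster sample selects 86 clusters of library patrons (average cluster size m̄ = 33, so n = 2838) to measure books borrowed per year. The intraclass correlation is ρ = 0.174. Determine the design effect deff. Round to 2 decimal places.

6.57

deff = 1 + (33 − 1)·0.174 = 1 + 5.568 = 6.568.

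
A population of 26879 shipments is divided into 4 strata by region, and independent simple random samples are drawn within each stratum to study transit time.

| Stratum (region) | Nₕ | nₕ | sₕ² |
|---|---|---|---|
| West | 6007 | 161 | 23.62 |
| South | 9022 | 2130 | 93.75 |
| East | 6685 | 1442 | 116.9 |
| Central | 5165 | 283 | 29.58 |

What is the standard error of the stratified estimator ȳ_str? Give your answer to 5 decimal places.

Var(ȳ_str) = Σₕ Wₕ²(1 − fₕ)sₕ²/nₕ with Wₕ = Nₕ/N, N = 26879.
West: Wₕ = 0.22348302; term = 0.22348302²·(1 − 0.02680206)·23.62/161 = 0.0071308983.
South: Wₕ = 0.33565237; term = 0.33565237²·(1 − 0.23608956)·93.75/2130 = 0.0037880312.
East: Wₕ = 0.24870717; term = 0.24870717²·(1 − 0.21570681)·116.9/1442 = 0.0039328221.
Central: Wₕ = 0.19215745; term = 0.19215745²·(1 − 0.05479187)·29.58/283 = 0.0036479898.
Sum = 0.018499741.
SE = √(0.018499741) = 0.13601.

0.13601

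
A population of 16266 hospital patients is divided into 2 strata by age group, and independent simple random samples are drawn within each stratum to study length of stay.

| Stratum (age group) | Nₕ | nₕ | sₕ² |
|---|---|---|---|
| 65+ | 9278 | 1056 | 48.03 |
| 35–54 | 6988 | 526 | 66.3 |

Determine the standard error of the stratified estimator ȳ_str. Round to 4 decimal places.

0.1861

Var(ȳ_str) = Σₕ Wₕ²(1 − fₕ)sₕ²/nₕ with Wₕ = Nₕ/N, N = 16266.
65+: Wₕ = 0.57039223; term = 0.57039223²·(1 − 0.11381763)·48.03/1056 = 0.013113511.
35–54: Wₕ = 0.42960777; term = 0.42960777²·(1 − 0.07527189)·66.3/526 = 0.021512263.
Sum = 0.034625774.
SE = √(0.034625774) = 0.1861.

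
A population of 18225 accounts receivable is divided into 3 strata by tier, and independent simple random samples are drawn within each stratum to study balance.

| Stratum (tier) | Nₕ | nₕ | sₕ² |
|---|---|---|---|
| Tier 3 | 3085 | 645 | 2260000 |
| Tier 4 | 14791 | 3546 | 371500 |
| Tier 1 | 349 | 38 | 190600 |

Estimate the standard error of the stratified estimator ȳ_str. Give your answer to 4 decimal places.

11.5546

Var(ȳ_str) = Σₕ Wₕ²(1 − fₕ)sₕ²/nₕ with Wₕ = Nₕ/N, N = 18225.
Tier 3: Wₕ = 0.16927298; term = 0.16927298²·(1 − 0.20907618)·2260000/645 = 79.406974.
Tier 4: Wₕ = 0.81157750; term = 0.81157750²·(1 − 0.23974038)·371500/3546 = 52.461658.
Tier 1: Wₕ = 0.01914952; term = 0.01914952²·(1 − 0.10888252)·190600/38 = 1.6390418.
Sum = 133.50767.
SE = √(133.50767) = 11.5546.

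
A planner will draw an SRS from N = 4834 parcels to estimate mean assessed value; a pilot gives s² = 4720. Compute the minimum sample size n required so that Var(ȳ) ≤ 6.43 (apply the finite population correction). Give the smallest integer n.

638

Without fpc, n₀ = s²/D = 4720/6.43 = 734.0591.
With fpc, (1 − n/N)·s²/n ≤ D requires n ≥ n₀/(1 + n₀/N) = 734.0591/(1 + 734.0591/4834) = 637.2852.
Rounding up, n = 638.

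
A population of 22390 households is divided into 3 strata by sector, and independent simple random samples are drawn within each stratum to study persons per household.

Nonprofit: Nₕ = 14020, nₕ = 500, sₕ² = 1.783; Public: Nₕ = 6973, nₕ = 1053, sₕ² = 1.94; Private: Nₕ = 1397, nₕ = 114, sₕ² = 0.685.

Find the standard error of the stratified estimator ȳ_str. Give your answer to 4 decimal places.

0.0390

Var(ȳ_str) = Σₕ Wₕ²(1 − fₕ)sₕ²/nₕ with Wₕ = Nₕ/N, N = 22390.
Nonprofit: Wₕ = 0.62617240; term = 0.62617240²·(1 − 0.03566334)·1.783/500 = 0.0013483352.
Public: Wₕ = 0.31143368; term = 0.31143368²·(1 − 0.15101104)·1.94/1053 = 1.5170732 × 10^-4.
Private: Wₕ = 0.06239393; term = 0.06239393²·(1 − 0.08160344)·0.685/114 = 2.148328 × 10^-5.
Sum = 0.0015215258.
SE = √(0.0015215258) = 0.0390.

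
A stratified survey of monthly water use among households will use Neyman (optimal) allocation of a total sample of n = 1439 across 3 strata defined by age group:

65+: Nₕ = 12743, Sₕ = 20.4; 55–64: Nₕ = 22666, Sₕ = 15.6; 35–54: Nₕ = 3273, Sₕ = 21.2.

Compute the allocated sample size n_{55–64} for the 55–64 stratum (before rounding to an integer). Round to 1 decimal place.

745.0

Neyman allocation: nₕ = n·NₕSₕ / Σⱼ NⱼSⱼ.
Σ NⱼSⱼ = 12743·20.4 + 22666·15.6 + 3273·21.2 = 682934.4.
n_{55–64} = 1439·22666·15.6 / 682934.4 = 745.0.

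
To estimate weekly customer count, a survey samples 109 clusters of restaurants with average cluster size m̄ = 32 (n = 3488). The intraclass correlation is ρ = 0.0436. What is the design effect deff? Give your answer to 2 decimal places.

2.35

deff = 1 + (32 − 1)·0.0436 = 1 + 1.3516 = 2.3516.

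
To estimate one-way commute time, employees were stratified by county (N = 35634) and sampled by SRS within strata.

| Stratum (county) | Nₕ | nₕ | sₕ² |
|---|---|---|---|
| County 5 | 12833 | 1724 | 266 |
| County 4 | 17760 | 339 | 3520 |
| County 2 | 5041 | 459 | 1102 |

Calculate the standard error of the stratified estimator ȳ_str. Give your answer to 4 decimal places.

Var(ȳ_str) = Σₕ Wₕ²(1 − fₕ)sₕ²/nₕ with Wₕ = Nₕ/N, N = 35634.
County 5: Wₕ = 0.36013358; term = 0.36013358²·(1 − 0.13434115)·266/1724 = 0.017322812.
County 4: Wₕ = 0.49840040; term = 0.49840040²·(1 − 0.01908784)·3520/339 = 2.5300544.
County 2: Wₕ = 0.14146602; term = 0.14146602²·(1 − 0.09105336)·1102/459 = 0.043672851.
Sum = 2.5910501.
SE = √(2.5910501) = 1.6097.

1.6097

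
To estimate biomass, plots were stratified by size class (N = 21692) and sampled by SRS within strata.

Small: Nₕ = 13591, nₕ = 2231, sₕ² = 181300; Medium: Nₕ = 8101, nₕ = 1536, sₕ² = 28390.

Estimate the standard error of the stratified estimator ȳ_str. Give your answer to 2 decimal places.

5.36

Var(ȳ_str) = Σₕ Wₕ²(1 − fₕ)sₕ²/nₕ with Wₕ = Nₕ/N, N = 21692.
Small: Wₕ = 0.62654435; term = 0.62654435²·(1 − 0.16415275)·181300/2231 = 26.664214.
Medium: Wₕ = 0.37345565; term = 0.37345565²·(1 − 0.18960622)·28390/1536 = 2.0890477.
Sum = 28.753262.
SE = √(28.753262) = 5.36.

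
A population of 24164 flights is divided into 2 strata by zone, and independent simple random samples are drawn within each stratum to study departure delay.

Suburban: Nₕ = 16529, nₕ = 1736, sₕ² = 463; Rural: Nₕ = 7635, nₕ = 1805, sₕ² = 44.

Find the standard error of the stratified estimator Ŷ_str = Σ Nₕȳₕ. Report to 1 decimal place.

8142.4

Var(Ŷ_str) = Σₕ Nₕ²(1 − fₕ)sₕ²/nₕ.
Suburban: 16529²·(1 − 1736/16529)·463/1736 = 6.5212989 × 10^7.
Rural: 7635²·(1 − 1805/7635)·44/1805 = 1.0850583 × 10^6.
Sum = 6.6298047 × 10^7.
SE = √(6.6298047 × 10^7) = 8142.4.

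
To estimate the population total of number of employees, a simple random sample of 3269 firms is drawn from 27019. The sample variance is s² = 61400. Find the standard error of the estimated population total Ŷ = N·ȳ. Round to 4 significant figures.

Var(Ŷ) = N²·Var(ȳ) = N²·(1 − n/N)·s²/n.
f = 3269/27019 = 0.12098893; Var(ȳ) = 0.87901107·61400/3269 = 16.510027.
Var(Ŷ) = 27019² · 16.510027 = 1.2052755 × 10^10.
SE(Ŷ) = √(1.2052755 × 10^10) = 109800.

109800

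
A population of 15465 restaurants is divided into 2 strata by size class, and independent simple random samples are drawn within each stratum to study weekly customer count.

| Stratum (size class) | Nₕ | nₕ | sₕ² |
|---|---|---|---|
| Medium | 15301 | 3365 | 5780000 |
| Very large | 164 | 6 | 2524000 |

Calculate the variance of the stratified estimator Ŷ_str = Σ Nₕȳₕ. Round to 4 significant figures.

3.246 × 10^11

Var(Ŷ_str) = Σₕ Nₕ²(1 − fₕ)sₕ²/nₕ.
Medium: 15301²·(1 − 3365/15301)·5780000/3365 = 3.1370497 × 10^11.
Very large: 164²·(1 − 6/164)·2524000/6 = 1.0900315 × 10^10.
Sum = 3.2460529 × 10^11.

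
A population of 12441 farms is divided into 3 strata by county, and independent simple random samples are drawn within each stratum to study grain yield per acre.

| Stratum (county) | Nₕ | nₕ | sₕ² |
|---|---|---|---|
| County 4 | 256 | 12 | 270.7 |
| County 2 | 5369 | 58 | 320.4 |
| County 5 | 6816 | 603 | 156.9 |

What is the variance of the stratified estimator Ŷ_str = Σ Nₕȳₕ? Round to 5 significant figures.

Var(Ŷ_str) = Σₕ Nₕ²(1 − fₕ)sₕ²/nₕ.
County 4: 256²·(1 − 12/256)·270.7/12 = 1.4090837 × 10^6.
County 2: 5369²·(1 − 58/5369)·320.4/58 = 1.5751946 × 10^8.
County 5: 6816²·(1 − 603/6816)·156.9/603 = 1.1018858 × 10^7.
Sum = 1.699474 × 10^8.

1.6995 × 10^8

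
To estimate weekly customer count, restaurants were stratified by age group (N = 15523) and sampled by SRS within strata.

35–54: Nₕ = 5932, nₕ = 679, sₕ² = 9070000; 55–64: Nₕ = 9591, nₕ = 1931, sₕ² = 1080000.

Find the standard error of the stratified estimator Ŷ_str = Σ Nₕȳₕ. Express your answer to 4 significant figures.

676300

Var(Ŷ_str) = Σₕ Nₕ²(1 − fₕ)sₕ²/nₕ.
35–54: 5932²·(1 − 679/5932)·9070000/679 = 4.1624215 × 10^11.
55–64: 9591²·(1 − 1931/9591)·1080000/1931 = 4.1089811 × 10^10.
Sum = 4.5733196 × 10^11.
SE = √(4.5733196 × 10^11) = 676300.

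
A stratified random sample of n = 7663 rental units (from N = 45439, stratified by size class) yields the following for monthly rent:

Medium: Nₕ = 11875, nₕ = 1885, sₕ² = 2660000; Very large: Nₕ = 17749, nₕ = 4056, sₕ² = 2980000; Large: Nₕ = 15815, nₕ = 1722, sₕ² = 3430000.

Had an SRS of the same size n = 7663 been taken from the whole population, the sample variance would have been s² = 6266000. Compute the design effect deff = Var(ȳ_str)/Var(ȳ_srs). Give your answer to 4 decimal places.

Var(ȳ_str) = Σ Wₕ²(1−fₕ)sₕ²/nₕ with Wₕ = Nₕ/45439:
  Medium: (11875/45439)²·(1−1885/11875)·2660000/1885 = 81.079649
  Very large: (17749/45439)²·(1−4056/17749)·2980000/4056 = 86.483506
  Large: (15815/45439)²·(1−1722/15815)·3430000/1722 = 215.01863
  → Var(ȳ_str) = 382.58179.
Var(ȳ_srs) = (1 − 7663/45439)·6266000/7663 = 679.79626.
deff = 382.58179 / 679.79626 = 0.5628.

0.5628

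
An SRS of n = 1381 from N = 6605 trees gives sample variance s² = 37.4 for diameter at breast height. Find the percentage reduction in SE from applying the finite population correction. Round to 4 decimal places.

11.0665

f = n/N = 1381/6605 = 0.20908403.
SE_no-fpc = √(s²/n) = 0.16456556; SE_fpc = √((1−f)s²/n) = 0.14635384.
Ratio = √(1−f) = 0.88933457. Reduction = 100·(1 − 0.88933457) = 11.0665%.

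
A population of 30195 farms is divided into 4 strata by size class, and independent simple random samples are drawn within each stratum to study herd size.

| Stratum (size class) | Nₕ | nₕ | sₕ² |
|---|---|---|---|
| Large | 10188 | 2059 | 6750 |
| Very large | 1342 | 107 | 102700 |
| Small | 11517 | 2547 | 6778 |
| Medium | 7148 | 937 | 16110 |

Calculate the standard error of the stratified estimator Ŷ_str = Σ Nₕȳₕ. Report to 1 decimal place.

Var(Ŷ_str) = Σₕ Nₕ²(1 − fₕ)sₕ²/nₕ.
Large: 10188²·(1 − 2059/10188)·6750/2059 = 2.7150228 × 10^8.
Very large: 1342²·(1 − 107/1342)·102700/107 = 1.5907654 × 10^9.
Small: 11517²·(1 − 2547/11517)·6778/2547 = 2.7491879 × 10^8.
Medium: 7148²·(1 − 937/7148)·16110/937 = 7.6331188 × 10^8.
Sum = 2.9004984 × 10^9.
SE = √(2.9004984 × 10^9) = 53856.3.

53856.3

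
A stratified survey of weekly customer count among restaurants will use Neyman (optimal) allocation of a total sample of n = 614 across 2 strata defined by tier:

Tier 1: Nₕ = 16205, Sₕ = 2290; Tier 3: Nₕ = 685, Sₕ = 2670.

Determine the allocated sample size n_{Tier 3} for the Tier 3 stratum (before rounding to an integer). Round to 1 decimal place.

28.8

Neyman allocation: nₕ = n·NₕSₕ / Σⱼ NⱼSⱼ.
Σ NⱼSⱼ = 16205·2290 + 685·2670 = 3.89384 × 10^7.
n_{Tier 3} = 614·685·2670 / (3.89384 × 10^7) = 28.8.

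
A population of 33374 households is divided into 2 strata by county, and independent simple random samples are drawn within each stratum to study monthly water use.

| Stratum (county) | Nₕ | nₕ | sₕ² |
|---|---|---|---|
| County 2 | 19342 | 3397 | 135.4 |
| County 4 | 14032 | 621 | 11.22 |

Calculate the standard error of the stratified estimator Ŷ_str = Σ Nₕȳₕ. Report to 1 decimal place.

Var(Ŷ_str) = Σₕ Nₕ²(1 − fₕ)sₕ²/nₕ.
County 2: 19342²·(1 − 3397/19342)·135.4/3397 = 1.2292749 × 10^7.
County 4: 14032²·(1 − 621/14032)·11.22/621 = 3.4000241 × 10^6.
Sum = 1.5692773 × 10^7.
SE = √(1.5692773 × 10^7) = 3961.4.

3961.4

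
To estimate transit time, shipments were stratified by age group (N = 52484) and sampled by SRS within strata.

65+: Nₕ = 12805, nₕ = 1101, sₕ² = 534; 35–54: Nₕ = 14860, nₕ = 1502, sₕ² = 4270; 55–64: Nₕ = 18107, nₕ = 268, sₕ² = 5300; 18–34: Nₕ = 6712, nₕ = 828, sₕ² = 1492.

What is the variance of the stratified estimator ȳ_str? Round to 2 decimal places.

2.58

Var(ȳ_str) = Σₕ Wₕ²(1 − fₕ)sₕ²/nₕ with Wₕ = Nₕ/N, N = 52484.
65+: Wₕ = 0.24397912; term = 0.24397912²·(1 − 0.08598204)·534/1101 = 0.026388456.
35–54: Wₕ = 0.28313391; term = 0.28313391²·(1 − 0.10107672)·4270/1502 = 0.20486338.
55–64: Wₕ = 0.34500038; term = 0.34500038²·(1 − 0.01480091)·5300/268 = 2.3190186.
18–34: Wₕ = 0.12788659; term = 0.12788659²·(1 − 0.12336114)·1492/828 = 0.025835046.
Sum = 2.5761055.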